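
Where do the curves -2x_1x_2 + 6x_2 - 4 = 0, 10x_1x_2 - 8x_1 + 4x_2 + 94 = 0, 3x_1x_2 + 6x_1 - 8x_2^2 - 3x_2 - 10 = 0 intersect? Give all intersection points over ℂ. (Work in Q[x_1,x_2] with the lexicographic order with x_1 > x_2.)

{(5, -1)}

Compute a lex Gröbner basis by Buchberger's algorithm.
f_1 = -2x_1x_2 + 6x_2 - 4, LT = x_1x_2.
f_2 = 10x_1x_2 - 8x_1 + 4x_2 + 94, LT = x_1x_2.
f_3 = 3x_1x_2 + 6x_1 - 8x_2^2 - 3x_2 - 10, LT = x_1x_2.

S(f_1,f_2): lcm = x_1x_2. S = 4/5x_1 - 17/5x_2 - 37/5.
  leading term x_1: no divisor's leading term divides it; move 4/5x_1 to the remainder.
  leading term x_2: no divisor's leading term divides it; move -17/5x_2 to the remainder.
  leading term 1: no divisor's leading term divides it; move -37/5 to the remainder.
  remainder 4/5x_1 - 17/5x_2 - 37/5 ≠ 0; add h_4 = 4/5x_1 - 17/5x_2 - 37/5 to the basis.

S(f_1,f_3): lcm = x_1x_2. S = -2x_1 + 8/3x_2^2 - 2x_2 + 16/3.
  leading term x_1: subtract (-5/2)·h_4 from -2x_1 + 8/3x_2^2 - 2x_2 + 16/3 → 8/3x_2^2 - 21/2x_2 - 79/6
  leading term x_2^2: no divisor's leading term divides it; move 8/3x_2^2 to the remainder.
  leading term x_2: no divisor's leading term divides it; move -21/2x_2 to the remainder.
  leading term 1: no divisor's leading term divides it; move -79/6 to the remainder.
  remainder 8/3x_2^2 - 21/2x_2 - 79/6 ≠ 0; add h_5 = 8/3x_2^2 - 21/2x_2 - 79/6 to the basis.

S(f_1,h_4): lcm = x_1x_2. S = 17/4x_2^2 + 25/4x_2 + 2.
  leading term x_2^2: subtract (51/32)·h_5 from 17/4x_2^2 + 25/4x_2 + 2 → 1471/64x_2 + 1471/64
  leading term x_2: no divisor's leading term divides it; move 1471/64x_2 to the remainder.
  leading term 1: no divisor's leading term divides it; move 1471/64 to the remainder.
  remainder 1471/64x_2 + 1471/64 ≠ 0; add h_6 = 1471/64x_2 + 1471/64 to the basis.

The other S-polynomials (S(f_2,f_3), S(f_2,h_4), S(f_3,h_4), S(f_1,h_5), S(f_2,h_5), S(f_3,h_5), S(h_4,h_5), S(f_1,h_6), S(f_2,h_6), S(f_3,h_6), S(h_4,h_6), S(h_5,h_6)) all reduce to 0 modulo the current basis, so we have a Gröbner basis.
Inter-reduce: drop elements whose leading term is divisible by another's, tail-reduce, and make monic.
Reduced Gröbner basis: {x_1 - 5, x_2 + 1}.

Since the basis is lex-ordered, x_2 + 1 is univariate in x_2. Its roots are {-1}. Back-substituting each root into the other basis elements fixes the other coordinates.
  x_2 = -1: the earlier basis element becomes x_1 - 5 = 0, giving x_1 = 5 — point (5, -1).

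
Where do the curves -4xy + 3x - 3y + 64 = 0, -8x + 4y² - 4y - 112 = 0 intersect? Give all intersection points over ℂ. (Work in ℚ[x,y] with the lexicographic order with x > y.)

{(-4, -4), (-19*sqrt(705)/64 - 371/64, 23/8 - sqrt(705)/8), (-371/64 + 19*sqrt(705)/64, 23/8 + sqrt(705)/8)}

Compute a lex Gröbner basis by Buchberger's algorithm.
f_1 = -4xy + 3x - 3y + 64, LT = xy.
f_2 = -8x + 4y² - 4y - 112, LT = x.

S(f_1,f_2): lcm = xy. S = -¾x + ½y³ - ½y² - 53/4y - 16.
  leading term x: subtract (3/32)·f_2 from -¾x + ½y³ - ½y² - 53/4y - 16 → ½y³ - ⅞y² - 103/8y - 11/2
  leading term y³: no divisor's leading term divides it; move ½y³ to the remainder.
  leading term y²: no divisor's leading term divides it; move -⅞y² to the remainder.
  leading term y: no divisor's leading term divides it; move -103/8y to the remainder.
  leading term 1: no divisor's leading term divides it; move -11/2 to the remainder.
  remainder ½y³ - ⅞y² - 103/8y - 11/2 ≠ 0; add h_3 = ½y³ - ⅞y² - 103/8y - 11/2 to the basis.

The other S-polynomials (S(f_1,h_3), S(f_2,h_3)) all reduce to 0 modulo the current basis, so we have a Gröbner basis.
Inter-reduce: drop elements whose leading term is divisible by another's, tail-reduce, and make monic.
Reduced Gröbner basis: {x - ½y² + ½y + 14, y³ - 7/4y² - 103/4y - 11}.

A lex Gröbner basis eliminates variables successively. Here y³ - 7/4y² - 103/4y - 11 depends only on y, with roots {-4, 23/8 - sqrt(705)/8, 23/8 + sqrt(705)/8}; lifting each root through the earlier basis elements recovers the full solutions.
  y = -4: the earlier basis element becomes x + 4 = 0, giving x = -4 — point (-4, -4).
  y = 23/8 - sqrt(705)/8: the earlier basis element becomes x + 371/64 + 19*sqrt(705)/64 = 0, giving x = -19*sqrt(705)/64 - 371/64 — point (-19*sqrt(705)/64 - 371/64, 23/8 - sqrt(705)/8).
  y = 23/8 + sqrt(705)/8: the earlier basis element becomes x - 19*sqrt(705)/64 + 371/64 = 0, giving x = -371/64 + 19*sqrt(705)/64 — point (-371/64 + 19*sqrt(705)/64, 23/8 + sqrt(705)/8).
A lex Gröbner basis triangularizes the system, enabling back-substitution.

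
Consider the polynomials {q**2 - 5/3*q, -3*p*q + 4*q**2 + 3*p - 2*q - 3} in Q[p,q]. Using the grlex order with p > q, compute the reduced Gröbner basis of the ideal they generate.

G = {q**2 - 5/3*q, p - 5/6*q - 1}

f_1 = q**2 - 5/3*q, LT = q**2.
f_2 = -3*p*q + 4*q**2 + 3*p - 2*q - 3, LT = p*q.

S(f_1,f_2): lcm = p*q**2. S = 4/3*q**3 - 2/3*p*q - 2/3*q**2 - q.
  reduce S modulo (f_1, f_2):
  remainder -2/3*p + 5/9*q + 2/3 ≠ 0; add g_3 = -2/3*p + 5/9*q + 2/3 to the basis.

The other S-polynomials (S(f_1,g_3), S(f_2,g_3)) all reduce to 0 modulo the current basis, so we have a Gröbner basis.
Inter-reduce: drop elements whose leading term is divisible by another's, tail-reduce, and make monic.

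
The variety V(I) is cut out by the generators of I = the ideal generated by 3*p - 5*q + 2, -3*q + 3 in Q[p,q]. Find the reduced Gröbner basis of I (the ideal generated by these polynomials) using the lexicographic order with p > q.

G = {p - 1, q - 1}

f_1 = 3*p - 5*q + 2, LT = p.
f_2 = -3*q + 3, LT = q.

The S-polynomials (S(f_1,f_2)) all reduce to 0 modulo the current basis, so we have a Gröbner basis.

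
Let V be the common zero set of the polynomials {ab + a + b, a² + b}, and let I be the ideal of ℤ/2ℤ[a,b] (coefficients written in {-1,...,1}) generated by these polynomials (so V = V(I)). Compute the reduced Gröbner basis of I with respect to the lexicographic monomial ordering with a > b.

G = {a + b², b³ + b² + b}

Buchberger's algorithm terminates because the ascending chain of leading-term ideals stabilizes.

f_1 = ab + a + b, LT = ab.
f_2 = a² + b, LT = a².

S(f_1,f_2): lcm = a²b. S = a² + ab + b².
  leading term a²: subtract (1)·f_2 from a² + ab + b² → ab + b² + b
  leading term ab: subtract (1)·f_1 from ab + b² + b → a + b²
  leading term a: no divisor's leading term divides it; move a to the remainder.
  leading term b²: no divisor's leading term divides it; move b² to the remainder.
  remainder a + b² ≠ 0; add g_3 = a + b² to the basis.

S(f_1,g_3): lcm = ab. S = a + b³ + b.
  leading term a: subtract (1)·g_3 from a + b³ + b → b³ + b² + b
  leading term b³: no divisor's leading term divides it; move b³ to the remainder.
  leading term b²: no divisor's leading term divides it; move b² to the remainder.
  leading term b: no divisor's leading term divides it; move b to the remainder.
  remainder b³ + b² + b ≠ 0; add g_4 = b³ + b² + b to the basis.

The other S-polynomials (S(f_2,g_3), S(f_1,g_4), S(f_2,g_4), S(g_3,g_4)) all reduce to 0 modulo the current basis, so we have a Gröbner basis.
Inter-reduce: drop elements whose leading term is divisible by another's, tail-reduce, and make monic.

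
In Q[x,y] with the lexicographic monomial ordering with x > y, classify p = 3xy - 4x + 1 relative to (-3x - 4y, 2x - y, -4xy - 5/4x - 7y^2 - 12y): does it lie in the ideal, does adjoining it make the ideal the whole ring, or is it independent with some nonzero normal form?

Adjoining 3xy - 4x + 1 makes the ideal the whole ring: the system is inconsistent.

First compute the reduced Gröbner basis of I by Buchberger's algorithm.
f_1 = -3x - 4y, LT = x.
f_2 = 2x - y, LT = x.
f_3 = -4xy - 5/4x - 7y^2 - 12y, LT = xy.

S(f_1,f_2): lcm = x. S = 11/6y.
  leading term y: no divisor's leading term divides it; move 11/6y to the remainder.
  remainder 11/6y ≠ 0; add h_4 = 11/6y to the basis.

The other S-polynomials (S(f_1,f_3), S(f_2,f_3), S(f_1,h_4), S(f_2,h_4), S(f_3,h_4)) all reduce to 0 modulo the current basis, so we have a Gröbner basis.
Inter-reduce: drop elements whose leading term is divisible by another's, tail-reduce, and make monic.
Reduced Gröbner basis: {x, y}.
Label its elements g_1 = x, g_2 = y.

Reduce p = 3xy - 4x + 1 modulo G:
  leading term xy: subtract (3y)·g_1 from 3xy - 4x + 1 → -4x + 1
  leading term x: subtract (-4)·g_1 from -4x + 1 → 1
  leading term 1: no divisor's leading term divides it; move 1 to the remainder.
  normal form = 1.
The normal form is nonzero, so p ∉ I. Since p minus its normal form lies in I, I + (p) = I + (r) where r = 1; decide whether this ideal is the whole ring.
Here r = 1 is a nonzero constant, hence a unit: 1 ∈ I + (p), the Gröbner basis of I + (p) is {1}, and the enlarged system has no common solution — adjoining p is inconsistent.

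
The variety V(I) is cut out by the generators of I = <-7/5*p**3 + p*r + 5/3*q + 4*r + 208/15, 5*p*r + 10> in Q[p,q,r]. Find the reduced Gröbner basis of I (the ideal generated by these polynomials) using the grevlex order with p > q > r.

G = {q*r**2 + 12/5*r**3 + 178/25*r**2 - 84/25*p, p**2 + 25/42*q*r + 10/7*r**2 + 89/21*r, p*r + 2}

Buchberger's algorithm terminates because the ascending chain of leading-term ideals stabilizes.

f_1 = -7/5*p**3 + p*r + 5/3*q + 4*r + 208/15, LT = p**3.
f_2 = 5*p*r + 10, LT = p*r.

S(f_1,f_2): lcm = p**3*r. S = -5/7*p*r**2 - 2*p**2 - 25/21*q*r - 20/7*r**2 - 208/21*r.
  reduce S modulo (f_1, f_2):
  remainder -2*p**2 - 25/21*q*r - 20/7*r**2 - 178/21*r ≠ 0; add g_3 = -2*p**2 - 25/21*q*r - 20/7*r**2 - 178/21*r to the basis.

S(f_2,g_3): lcm = p**2*r. S = -25/42*q*r**2 - 10/7*r**3 - 89/21*r**2 + 2*p.
  reduce S modulo (f_1, f_2, g_3):
  remainder -25/42*q*r**2 - 10/7*r**3 - 89/21*r**2 + 2*p ≠ 0; add g_4 = -25/42*q*r**2 - 10/7*r**3 - 89/21*r**2 + 2*p to the basis.

The other S-polynomials (S(f_1,g_3), S(f_1,g_4), S(f_2,g_4), S(g_3,g_4)) all reduce to 0 modulo the current basis, so we have a Gröbner basis.
Inter-reduce: drop elements whose leading term is divisible by another's, tail-reduce, and make monic.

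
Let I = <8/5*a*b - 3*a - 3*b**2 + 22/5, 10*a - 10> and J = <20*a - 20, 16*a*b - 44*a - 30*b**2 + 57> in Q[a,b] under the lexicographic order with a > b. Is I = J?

Two ideals are equal iff their reduced Gröbner bases coincide (the reduced basis is unique for a fixed ordering).
Buchberger on the first generating set:
f_1 = 8/5*a*b - 3*a - 3*b**2 + 22/5, LT = a*b.
f_2 = 10*a - 10, LT = a.

S(f_1,f_2): lcm = a*b. S = -15/8*a - 15/8*b**2 + b + 11/4.
  reduce S modulo (f_1, f_2):
  remainder -15/8*b**2 + b + 7/8 ≠ 0; add g_3 = -15/8*b**2 + b + 7/8 to the basis.

The other S-polynomials (S(f_1,g_3), S(f_2,g_3)) all reduce to 0 modulo the current basis, so we have a Gröbner basis.
Inter-reduce: drop elements whose leading term is divisible by another's, tail-reduce, and make monic.
Reduced Gröbner basis: {a - 1, b**2 - 8/15*b - 7/15}.

Buchberger on the second generating set:
h_1 = 20*a - 20, LT = a.
h_2 = 16*a*b - 44*a - 30*b**2 + 57, LT = a*b.

S(h_1,h_2): lcm = a*b. S = 11/4*a + 15/8*b**2 - b - 57/16.
  reduce S modulo (h_1, h_2):
  remainder 15/8*b**2 - b - 13/16 ≠ 0; add k_3 = 15/8*b**2 - b - 13/16 to the basis.

The other S-polynomials (S(h_1,k_3), S(h_2,k_3)) all reduce to 0 modulo the current basis, so we have a Gröbner basis.
Inter-reduce: drop elements whose leading term is divisible by another's, tail-reduce, and make monic.
Reduced Gröbner basis: {a - 1, b**2 - 8/15*b - 13/30}.

Since the reduced bases disagree, the two ideals are not the same.

No, the ideals differ.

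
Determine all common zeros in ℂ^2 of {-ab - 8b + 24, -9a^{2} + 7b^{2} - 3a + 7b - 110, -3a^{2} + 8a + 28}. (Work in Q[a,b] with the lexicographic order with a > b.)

Compute a lex Gröbner basis by Buchberger's algorithm.
f_1 = -ab - 8b + 24, LT = ab.
f_2 = -9a^{2} - 3a + 7b^{2} + 7b - 110, LT = a^{2}.
f_3 = -3a^{2} + 8a + 28, LT = a^{2}.

S(f_1,f_2): lcm = a^{2}b. S = \tfrac{23}{3}ab - 24a + \tfrac{7}{9}b^{3} + \tfrac{7}{9}b^{2} - \tfrac{110}{9}b.
  reduce S modulo (f_1, f_2, f_3):
  remainder -24a + \tfrac{7}{9}b^{3} + \tfrac{7}{9}b^{2} - \tfrac{662}{9}b + 184 ≠ 0; add h_4 = -24a + \tfrac{7}{9}b^{3} + \tfrac{7}{9}b^{2} - \tfrac{662}{9}b + 184 to the basis.

S(f_1,f_3): lcm = a^{2}b. S = \tfrac{32}{3}ab - 24a + \tfrac{28}{3}b.
  reduce S modulo (f_1, f_2, f_3, h_4):
  remainder -\tfrac{7}{9}b^{3} - \tfrac{7}{9}b^{2} - \tfrac{22}{9}b + 72 ≠ 0; add h_5 = -\tfrac{7}{9}b^{3} - \tfrac{7}{9}b^{2} - \tfrac{22}{9}b + 72 to the basis.

S(f_2,f_3): lcm = a^{2}. S = 3a - \tfrac{7}{9}b^{2} - \tfrac{7}{9}b + \tfrac{194}{9}.
  reduce S modulo (f_1, f_2, f_3, h_4, h_5):
  remainder -\tfrac{7}{9}b^{2} - \tfrac{185}{18}b + \tfrac{482}{9} ≠ 0; add h_6 = -\tfrac{7}{9}b^{2} - \tfrac{185}{18}b + \tfrac{482}{9} to the basis.

S(f_1,h_4): lcm = ab. S = \tfrac{7}{216}b^{4} + \tfrac{7}{216}b^{3} - \tfrac{331}{108}b^{2} + \tfrac{47}{3}b - 24.
  reduce S modulo (f_1, f_2, f_3, h_4, h_5, h_6):
  remainder \tfrac{5083}{84}b - \tfrac{5083}{21} ≠ 0; add h_7 = \tfrac{5083}{84}b - \tfrac{5083}{21} to the basis.

The other S-polynomials (S(f_2,h_4), S(f_3,h_4), S(f_1,h_5), S(f_2,h_5), S(f_3,h_5), S(h_4,h_5), S(f_1,h_6), S(f_2,h_6), S(f_3,h_6), S(h_4,h_6), S(h_5,h_6), S(f_1,h_7), S(f_2,h_7), S(f_3,h_7), S(h_4,h_7), S(h_5,h_7), S(h_6,h_7)) all reduce to 0 modulo the current basis, so we have a Gröbner basis.
Inter-reduce: drop elements whose leading term is divisible by another's, tail-reduce, and make monic.
Reduced Gröbner basis: {a + 2, b - 4}.

Elimination: the polynomial b - 4 lies in the elimination ideal for b, so b ∈ {4}. For each such b, the remaining basis elements (now univariate) give the rest of the solution.
  b = 4: the earlier basis element becomes a + 2 = 0, giving a = -2 — point (-2, 4).

{(-2, 4)}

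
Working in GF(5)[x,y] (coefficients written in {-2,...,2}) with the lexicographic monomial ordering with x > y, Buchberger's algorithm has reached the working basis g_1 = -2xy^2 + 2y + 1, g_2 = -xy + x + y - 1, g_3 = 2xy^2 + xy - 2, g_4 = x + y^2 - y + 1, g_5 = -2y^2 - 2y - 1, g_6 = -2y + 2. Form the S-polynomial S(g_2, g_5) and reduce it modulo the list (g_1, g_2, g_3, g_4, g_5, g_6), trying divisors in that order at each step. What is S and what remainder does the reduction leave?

S(g_2, g_5) = -2xy + 2x - y^2 + y; remainder on division = 0.

lcm(LM(g_2), LM(g_5)) = xy^2.
S = (lcm/LT(g_2))·g_2 − (lcm/LT(g_5))·g_5 = -2xy + 2x - y^2 + y.
Reduce S modulo (g_1, g_2, g_3, g_4, g_5, g_6) in that order:
  leading term xy: subtract (2)·g_2 from -2xy + 2x - y^2 + y → -y^2 - y + 2
  leading term y^2: subtract (-2)·g_5 from -y^2 - y + 2 → 0
The remainder is 0, so this S-polynomial contributes no new basis element.
This is the inner loop of Buchberger's algorithm — each nonzero remainder becomes a new basis element.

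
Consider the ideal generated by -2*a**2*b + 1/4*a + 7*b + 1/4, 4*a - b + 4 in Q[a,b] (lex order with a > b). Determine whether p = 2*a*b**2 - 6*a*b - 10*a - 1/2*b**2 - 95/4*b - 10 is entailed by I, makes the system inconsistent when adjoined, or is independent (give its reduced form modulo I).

First compute the reduced Gröbner basis of I by Buchberger's algorithm.
f_1 = -2*a**2*b + 1/4*a + 7*b + 1/4, LT = a**2*b.
f_2 = 4*a - b + 4, LT = a.

S(f_1,f_2): lcm = a**2*b. S = 1/4*a*b**2 - a*b - 1/8*a - 7/2*b - 1/8.
  reduce S modulo (f_1, f_2):
  remainder 1/16*b**3 - 1/2*b**2 - 81/32*b ≠ 0; add h_3 = 1/16*b**3 - 1/2*b**2 - 81/32*b to the basis.

The other S-polynomials (S(f_1,h_3), S(f_2,h_3)) all reduce to 0 modulo the current basis, so we have a Gröbner basis.
Inter-reduce: drop elements whose leading term is divisible by another's, tail-reduce, and make monic.
Reduced Gröbner basis: {a - 1/4*b + 1, b**3 - 8*b**2 - 81/2*b}.
Label its elements g_1 = a - 1/4*b + 1, g_2 = b**3 - 8*b**2 - 81/2*b.

Reduce p = 2*a*b**2 - 6*a*b - 10*a - 1/2*b**2 - 95/4*b - 10 modulo G:
  leading term a*b**2: subtract (2*b**2)·g_1 from 2*a*b**2 - 6*a*b - 10*a - 1/2*b**2 - 95/4*b - 10 → -6*a*b - 10*a + 1/2*b**3 - 5/2*b**2 - 95/4*b - 10
  leading term a*b: subtract (-6*b)·g_1 from -6*a*b - 10*a + 1/2*b**3 - 5/2*b**2 - 95/4*b - 10 → -10*a + 1/2*b**3 - 4*b**2 - 71/4*b - 10
  leading term a: subtract (-10)·g_1 from -10*a + 1/2*b**3 - 4*b**2 - 71/4*b - 10 → 1/2*b**3 - 4*b**2 - 81/4*b
  leading term b**3: subtract (1/2)·g_2 from 1/2*b**3 - 4*b**2 - 81/4*b → 0
  normal form = 0.
Since the normal form is 0, p ∈ I.

2*a*b**2 - 6*a*b - 10*a - 1/2*b**2 - 95/4*b - 10 lies in I (it reduces to 0).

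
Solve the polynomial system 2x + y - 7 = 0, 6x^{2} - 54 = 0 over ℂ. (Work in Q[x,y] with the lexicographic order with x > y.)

{(3, 1), (-3, 13)}

Compute a lex Gröbner basis by Buchberger's algorithm.
f_1 = 2x + y - 7, LT = x.
f_2 = 6x^{2} - 54, LT = x^{2}.

S(f_1,f_2): lcm = x^{2}. S = \tfrac{1}{2}xy - \tfrac{7}{2}x + 9.
  leading term xy: subtract (\tfrac{1}{4}y)·f_1 from \tfrac{1}{2}xy - \tfrac{7}{2}x + 9 → -\tfrac{7}{2}x - \tfrac{1}{4}y^{2} + \tfrac{7}{4}y + 9
  leading term x: subtract (-\tfrac{7}{4})·f_1 from -\tfrac{7}{2}x - \tfrac{1}{4}y^{2} + \tfrac{7}{4}y + 9 → -\tfrac{1}{4}y^{2} + \tfrac{7}{2}y - \tfrac{13}{4}
  leading term y^{2}: no divisor's leading term divides it; move -\tfrac{1}{4}y^{2} to the remainder.
  leading term y: no divisor's leading term divides it; move \tfrac{7}{2}y to the remainder.
  leading term 1: no divisor's leading term divides it; move -\tfrac{13}{4} to the remainder.
  remainder -\tfrac{1}{4}y^{2} + \tfrac{7}{2}y - \tfrac{13}{4} ≠ 0; add h_3 = -\tfrac{1}{4}y^{2} + \tfrac{7}{2}y - \tfrac{13}{4} to the basis.

The other S-polynomials (S(f_1,h_3), S(f_2,h_3)) all reduce to 0 modulo the current basis, so we have a Gröbner basis.
Inter-reduce: drop elements whose leading term is divisible by another's, tail-reduce, and make monic.
Reduced Gröbner basis: {x + \tfrac{1}{2}y - \tfrac{7}{2}, y^{2} - 14y + 13}.

A lex Gröbner basis eliminates variables successively. Here y^{2} - 14y + 13 depends only on y, with roots {1, 13}; lifting each root through the earlier basis elements recovers the full solutions.
  y = 1: the earlier basis element becomes x - 3 = 0, giving x = 3 — point (3, 1).
  y = 13: the earlier basis element becomes x + 3 = 0, giving x = -3 — point (-3, 13).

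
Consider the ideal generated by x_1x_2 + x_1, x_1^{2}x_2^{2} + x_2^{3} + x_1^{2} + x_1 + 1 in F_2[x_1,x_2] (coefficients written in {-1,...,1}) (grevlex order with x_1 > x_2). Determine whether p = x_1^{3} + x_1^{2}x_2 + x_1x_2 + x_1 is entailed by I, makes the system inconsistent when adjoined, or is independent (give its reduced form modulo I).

x_1^{3} + x_1^{2}x_2 + x_1x_2 + x_1 lies in I (it reduces to 0).

First compute the reduced Gröbner basis of I by Buchberger's algorithm.
f_1 = x_1x_2 + x_1, LT = x_1x_2.
f_2 = x_1^{2}x_2^{2} + x_2^{3} + x_1^{2} + x_1 + 1, LT = x_1^{2}x_2^{2}.

S(f_1,f_2): lcm = x_1^{2}x_2^{2}. S = x_1^{2}x_2 + x_2^{3} + x_1^{2} + x_1 + 1.
  leading term x_1^{2}x_2: subtract (x_1)·f_1 from x_1^{2}x_2 + x_2^{3} + x_1^{2} + x_1 + 1 → x_2^{3} + x_1 + 1
  leading term x_2^{3}: no divisor's leading term divides it; move x_2^{3} to the remainder.
  leading term x_1: no divisor's leading term divides it; move x_1 to the remainder.
  leading term 1: no divisor's leading term divides it; move 1 to the remainder.
  remainder x_2^{3} + x_1 + 1 ≠ 0; add h_3 = x_2^{3} + x_1 + 1 to the basis.

S(f_1,h_3): lcm = x_1x_2^{3}. S = x_1x_2^{2} + x_1^{2} + x_1.
  leading term x_1x_2^{2}: subtract (x_2)·f_1 from x_1x_2^{2} + x_1^{2} + x_1 → x_1^{2} + x_1x_2 + x_1
  leading term x_1^{2}: no divisor's leading term divides it; move x_1^{2} to the remainder.
  leading term x_1x_2: subtract (1)·f_1 from x_1x_2 + x_1 → 0
  remainder x_1^{2} ≠ 0; add h_4 = x_1^{2} to the basis.

The other S-polynomials (S(f_2,h_3), S(f_1,h_4), S(f_2,h_4), S(h_3,h_4)) all reduce to 0 modulo the current basis, so we have a Gröbner basis.
Inter-reduce: drop elements whose leading term is divisible by another's, tail-reduce, and make monic.
Reduced Gröbner basis: {x_2^{3} + x_1 + 1, x_1^{2}, x_1x_2 + x_1}.
Label its elements g_1 = x_2^{3} + x_1 + 1, g_2 = x_1^{2}, g_3 = x_1x_2 + x_1.

Reduce p = x_1^{3} + x_1^{2}x_2 + x_1x_2 + x_1 modulo G:
  leading term x_1^{3}: subtract (x_1)·g_2 from x_1^{3} + x_1^{2}x_2 + x_1x_2 + x_1 → x_1^{2}x_2 + x_1x_2 + x_1
  leading term x_1^{2}x_2: subtract (x_2)·g_2 from x_1^{2}x_2 + x_1x_2 + x_1 → x_1x_2 + x_1
  leading term x_1x_2: subtract (1)·g_3 from x_1x_2 + x_1 → 0
  normal form = 0.
Since the normal form is 0, p ∈ I.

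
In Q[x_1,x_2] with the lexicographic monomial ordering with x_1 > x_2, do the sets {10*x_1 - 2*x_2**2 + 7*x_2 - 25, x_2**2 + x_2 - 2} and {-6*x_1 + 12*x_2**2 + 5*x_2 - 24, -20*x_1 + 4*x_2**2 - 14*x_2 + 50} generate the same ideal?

Equality of ideals is decidable: compute both reduced Gröbner bases (unique for the ordering) and check whether they agree.
Buchberger on the first generating set:
f_1 = 10*x_1 - 2*x_2**2 + 7*x_2 - 25, LT = x_1.
f_2 = x_2**2 + x_2 - 2, LT = x_2**2.

S(f_1,f_2): leading monomials are coprime, so the S-polynomial reduces to 0 (Buchberger's first criterion).
Every S-polynomial of the final basis reduces to 0, so we have a Gröbner basis.
Inter-reduce: drop elements whose leading term is divisible by another's, tail-reduce, and make monic.
Reduced Gröbner basis: {x_1 + 9/10*x_2 - 29/10, x_2**2 + x_2 - 2}.

Buchberger on the second generating set:
h_1 = -6*x_1 + 12*x_2**2 + 5*x_2 - 24, LT = x_1.
h_2 = -20*x_1 + 4*x_2**2 - 14*x_2 + 50, LT = x_1.

S(h_1,h_2): lcm = x_1. S = -9/5*x_2**2 - 23/15*x_2 + 13/2.
  leading term x_2**2: no divisor's leading term divides it; move -9/5*x_2**2 to the remainder.
  leading term x_2: no divisor's leading term divides it; move -23/15*x_2 to the remainder.
  leading term 1: no divisor's leading term divides it; move 13/2 to the remainder.
  remainder -9/5*x_2**2 - 23/15*x_2 + 13/2 ≠ 0; add k_3 = -9/5*x_2**2 - 23/15*x_2 + 13/2 to the basis.

S(h_1,k_3): leading monomials are coprime, so the S-polynomial reduces to 0 (Buchberger's first criterion).
S(h_2,k_3): leading monomials are coprime, so the S-polynomial reduces to 0 (Buchberger's first criterion).
Every S-polynomial of the final basis reduces to 0, so we have a Gröbner basis.
Inter-reduce: drop elements whose leading term is divisible by another's, tail-reduce, and make monic.
Reduced Gröbner basis: {x_1 + 47/54*x_2 - 29/9, x_2**2 + 23/27*x_2 - 65/18}.

Since the reduced bases disagree, the two ideals are not the same.
The same test decides containment: I ⊆ J iff every generator of I reduces to 0 modulo a Gröbner basis of J.

No, the ideals differ.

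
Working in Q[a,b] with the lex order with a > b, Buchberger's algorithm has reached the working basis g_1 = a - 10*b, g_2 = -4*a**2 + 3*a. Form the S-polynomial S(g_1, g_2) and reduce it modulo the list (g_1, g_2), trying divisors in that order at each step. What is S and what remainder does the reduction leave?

lcm(LM(g_1), LM(g_2)) = a**2.
S = (lcm/LT(g_1))·g_1 − (lcm/LT(g_2))·g_2 = -10*a*b + 3/4*a.
Reduce S modulo (g_1, g_2) in that order:
  leading term a*b: subtract (-10*b)·g_1 from -10*a*b + 3/4*a → 3/4*a - 100*b**2
  leading term a: subtract (3/4)·g_1 from 3/4*a - 100*b**2 → -100*b**2 + 15/2*b
  leading term b**2: no divisor's leading term divides it; move -100*b**2 to the remainder.
  leading term b: no divisor's leading term divides it; move 15/2*b to the remainder.
The remainder -100*b**2 + 15/2*b is nonzero, so it would be added as the next basis element.

S(g_1, g_2) = -10*a*b + 3/4*a; remainder on division = -100*b**2 + 15/2*b.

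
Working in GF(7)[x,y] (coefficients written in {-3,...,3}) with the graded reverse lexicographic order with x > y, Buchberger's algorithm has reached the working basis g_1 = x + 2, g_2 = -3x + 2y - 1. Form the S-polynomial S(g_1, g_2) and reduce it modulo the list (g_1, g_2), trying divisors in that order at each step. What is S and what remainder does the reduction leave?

lcm(LM(g_1), LM(g_2)) = x.
S = (lcm/LT(g_1))·g_1 − (lcm/LT(g_2))·g_2 = 3y - 3.
Reduce S modulo (g_1, g_2) in that order:
  leading term y: no divisor's leading term divides it; move 3y to the remainder.
  leading term 1: no divisor's leading term divides it; move -3 to the remainder.
The remainder 3y - 3 is nonzero, so it would be added as the next basis element.
This is the inner loop of Buchberger's algorithm — each nonzero remainder becomes a new basis element.

S(g_1, g_2) = 3y - 3; remainder on division = 3y - 3.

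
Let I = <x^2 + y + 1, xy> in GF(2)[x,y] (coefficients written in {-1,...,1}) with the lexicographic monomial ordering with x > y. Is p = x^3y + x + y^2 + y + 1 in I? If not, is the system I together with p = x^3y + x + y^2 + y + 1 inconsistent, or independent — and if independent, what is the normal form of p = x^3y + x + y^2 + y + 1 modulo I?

First compute the reduced Gröbner basis of I by Buchberger's algorithm.
f_1 = x^2 + y + 1, LT = x^2.
f_2 = xy, LT = xy.

S(f_1,f_2): lcm = x^2y. S = y^2 + y.
  leading term y^2: no divisor's leading term divides it; move y^2 to the remainder.
  leading term y: no divisor's leading term divides it; move y to the remainder.
  remainder y^2 + y ≠ 0; add h_3 = y^2 + y to the basis.

S(f_1,h_3): leading monomials are coprime, so the S-polynomial reduces to 0 (Buchberger's first criterion).
S(f_2,h_3): lcm = xy^2. S = xy.
  leading term xy: subtract (1)·f_2 from xy → 0
  remainder 0.

Every S-polynomial of the final basis reduces to 0, so we have a Gröbner basis.
Inter-reduce: drop elements whose leading term is divisible by another's, tail-reduce, and make monic.
Reduced Gröbner basis: {x^2 + y + 1, xy, y^2 + y}.
Label its elements g_1 = x^2 + y + 1, g_2 = xy, g_3 = y^2 + y.

Reduce p = x^3y + x + y^2 + y + 1 modulo G:
  leading term x^3y: subtract (xy)·g_1 from x^3y + x + y^2 + y + 1 → xy^2 + xy + x + y^2 + y + 1
  leading term xy^2: subtract (y)·g_2 from xy^2 + xy + x + y^2 + y + 1 → xy + x + y^2 + y + 1
  leading term xy: subtract (1)·g_2 from xy + x + y^2 + y + 1 → x + y^2 + y + 1
  leading term x: no divisor's leading term divides it; move x to the remainder.
  leading term y^2: subtract (1)·g_3 from y^2 + y + 1 → 1
  leading term 1: no divisor's leading term divides it; move 1 to the remainder.
  normal form = x + 1.
The normal form is nonzero, so p ∉ I. Since p minus its normal form lies in I, I + (p) = I + (r) where r = x + 1; decide whether this ideal is the whole ring.
Run Buchberger on G together with r (pairs among the g_i already reduce to 0 since G is a Gröbner basis):
g_1 = x^2 + y + 1, LT = x^2.
g_2 = xy, LT = xy.
g_3 = y^2 + y, LT = y^2.
r = x + 1, LT = x.

S(g_1,g_2): lcm = x^2y. S = y^2 + y.
  leading term y^2: subtract (1)·g_3 from y^2 + y → 0
  remainder 0.

S(g_1,g_3): leading monomials are coprime, so the S-polynomial reduces to 0 (Buchberger's first criterion).
S(g_1,r): lcm = x^2. S = x + y + 1.
  leading term x: subtract (1)·r from x + y + 1 → y
  leading term y: no divisor's leading term divides it; move y to the remainder.
  remainder y ≠ 0; add m_5 = y to the basis.

S(g_2,g_3): lcm = xy^2. S = xy.
  leading term xy: subtract (1)·g_2 from xy → 0
  remainder 0.

S(g_2,r): lcm = xy. S = y.
  leading term y: subtract (1)·m_5 from y → 0
  remainder 0.

S(g_3,r): leading monomials are coprime, so the S-polynomial reduces to 0 (Buchberger's first criterion).
S(g_1,m_5): leading monomials are coprime, so the S-polynomial reduces to 0 (Buchberger's first criterion).
S(g_2,m_5): lcm = xy. S = 0.
  remainder 0.

S(g_3,m_5): lcm = y^2. S = y.
  leading term y: subtract (1)·m_5 from y → 0
  remainder 0.

S(r,m_5): leading monomials are coprime, so the S-polynomial reduces to 0 (Buchberger's first criterion).
Every S-polynomial of the final basis reduces to 0, so we have a Gröbner basis.
Inter-reduce: drop elements whose leading term is divisible by another's, tail-reduce, and make monic.
Reduced Gröbner basis: {x + 1, y}.
The reduced Gröbner basis of I + (p) is {x + 1, y} ≠ {1}, a proper ideal, so the enlarged system stays consistent: p is independent of I, with normal form x + 1.

x^3y + x + y^2 + y + 1 is independent of I; its normal form modulo I is x + 1.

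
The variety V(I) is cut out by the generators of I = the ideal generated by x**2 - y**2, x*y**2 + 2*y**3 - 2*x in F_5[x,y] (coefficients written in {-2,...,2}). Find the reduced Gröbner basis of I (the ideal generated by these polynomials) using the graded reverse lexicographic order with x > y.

G = {y**4 + 2*x*y - y**2, x*y**2 + 2*y**3 - 2*x, x**2 - y**2}

f_1 = x**2 - y**2, LT = x**2.
f_2 = x*y**2 + 2*y**3 - 2*x, LT = x*y**2.

S(f_1,f_2): lcm = x**2*y**2. S = -2*x*y**3 - y**4 + 2*x**2.
  reduce S modulo (f_1, f_2):
  remainder -2*y**4 + x*y + 2*y**2 ≠ 0; add g_3 = -2*y**4 + x*y + 2*y**2 to the basis.

The other S-polynomials (S(f_1,g_3), S(f_2,g_3)) all reduce to 0 modulo the current basis, so we have a Gröbner basis.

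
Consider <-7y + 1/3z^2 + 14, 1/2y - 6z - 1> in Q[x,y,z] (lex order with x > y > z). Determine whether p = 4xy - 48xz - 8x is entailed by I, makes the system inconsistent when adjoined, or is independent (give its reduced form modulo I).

4xy - 48xz - 8x lies in I (it reduces to 0).

First compute the reduced Gröbner basis of I by Buchberger's algorithm.
f_1 = -7y + 1/3z^2 + 14, LT = y.
f_2 = 1/2y - 6z - 1, LT = y.

S(f_1,f_2): lcm = y. S = -1/21z^2 + 12z.
  leading term z^2: no divisor's leading term divides it; move -1/21z^2 to the remainder.
  leading term z: no divisor's leading term divides it; move 12z to the remainder.
  remainder -1/21z^2 + 12z ≠ 0; add h_3 = -1/21z^2 + 12z to the basis.

The other S-polynomials (S(f_1,h_3), S(f_2,h_3)) all reduce to 0 modulo the current basis, so we have a Gröbner basis.
Inter-reduce: drop elements whose leading term is divisible by another's, tail-reduce, and make monic.
Reduced Gröbner basis: {y - 12z - 2, z^2 - 252z}.
Label its elements g_1 = y - 12z - 2, g_2 = z^2 - 252z.

Reduce p = 4xy - 48xz - 8x modulo G:
  leading term xy: subtract (4x)·g_1 from 4xy - 48xz - 8x → 0
  normal form = 0.
Since the normal form is 0, p ∈ I.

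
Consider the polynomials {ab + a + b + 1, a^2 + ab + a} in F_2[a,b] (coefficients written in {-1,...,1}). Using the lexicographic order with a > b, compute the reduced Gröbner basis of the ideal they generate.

G = {a^2 + b + 1, ab + a + b + 1, b^2 + b}

f_1 = ab + a + b + 1, LT = ab.
f_2 = a^2 + ab + a, LT = a^2.

S(f_1,f_2): lcm = a^2b. S = a^2 + ab^2 + a.
  leading term a^2: subtract (1)·f_2 from a^2 + ab^2 + a → ab^2 + ab
  leading term ab^2: subtract (b)·f_1 from ab^2 + ab → b^2 + b
  leading term b^2: no divisor's leading term divides it; move b^2 to the remainder.
  leading term b: no divisor's leading term divides it; move b to the remainder.
  remainder b^2 + b ≠ 0; add g_3 = b^2 + b to the basis.

The other S-polynomials (S(f_1,g_3), S(f_2,g_3)) all reduce to 0 modulo the current basis, so we have a Gröbner basis.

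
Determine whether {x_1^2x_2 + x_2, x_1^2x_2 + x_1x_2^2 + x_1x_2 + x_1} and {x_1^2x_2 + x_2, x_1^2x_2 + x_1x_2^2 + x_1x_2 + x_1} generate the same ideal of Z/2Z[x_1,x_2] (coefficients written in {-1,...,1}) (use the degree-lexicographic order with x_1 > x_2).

Yes, the ideals are equal.

For a fixed monomial order, each ideal has a unique reduced Gröbner basis; comparing bases decides equality.
Buchberger on the first generating set:
f_1 = x_1^2x_2 + x_2, LT = x_1^2x_2.
f_2 = x_1^2x_2 + x_1x_2^2 + x_1x_2 + x_1, LT = x_1^2x_2.

S(f_1,f_2): lcm = x_1^2x_2. S = x_1x_2^2 + x_1x_2 + x_1 + x_2.
  reduce S modulo (f_1, f_2):
  remainder x_1x_2^2 + x_1x_2 + x_1 + x_2 ≠ 0; add g_3 = x_1x_2^2 + x_1x_2 + x_1 + x_2 to the basis.

S(f_1,g_3): lcm = x_1^2x_2^2. S = x_1^2x_2 + x_1^2 + x_1x_2 + x_2^2.
  reduce S modulo (f_1, f_2, g_3):
  remainder x_1^2 + x_1x_2 + x_2^2 + x_2 ≠ 0; add g_4 = x_1^2 + x_1x_2 + x_2^2 + x_2 to the basis.

S(f_1,g_4): lcm = x_1^2x_2. S = x_1x_2^2 + x_2^3 + x_2^2 + x_2.
  reduce S modulo (f_1, f_2, g_3, g_4):
  remainder x_2^3 + x_1x_2 + x_2^2 + x_1 ≠ 0; add g_5 = x_2^3 + x_1x_2 + x_2^2 + x_1 to the basis.

The other S-polynomials (S(f_2,g_3), S(f_2,g_4), S(g_3,g_4), S(f_1,g_5), S(f_2,g_5), S(g_3,g_5), S(g_4,g_5)) all reduce to 0 modulo the current basis, so we have a Gröbner basis.
Inter-reduce: drop elements whose leading term is divisible by another's, tail-reduce, and make monic.
Reduced Gröbner basis: {x_1x_2^2 + x_1x_2 + x_1 + x_2, x_2^3 + x_1x_2 + x_2^2 + x_1, x_1^2 + x_1x_2 + x_2^2 + x_2}.

Buchberger on the second generating set:
h_1 = x_1^2x_2 + x_2, LT = x_1^2x_2.
h_2 = x_1^2x_2 + x_1x_2^2 + x_1x_2 + x_1, LT = x_1^2x_2.

S(h_1,h_2): lcm = x_1^2x_2. S = x_1x_2^2 + x_1x_2 + x_1 + x_2.
  reduce S modulo (h_1, h_2):
  remainder x_1x_2^2 + x_1x_2 + x_1 + x_2 ≠ 0; add k_3 = x_1x_2^2 + x_1x_2 + x_1 + x_2 to the basis.

S(h_1,k_3): lcm = x_1^2x_2^2. S = x_1^2x_2 + x_1^2 + x_1x_2 + x_2^2.
  reduce S modulo (h_1, h_2, k_3):
  remainder x_1^2 + x_1x_2 + x_2^2 + x_2 ≠ 0; add k_4 = x_1^2 + x_1x_2 + x_2^2 + x_2 to the basis.

S(h_1,k_4): lcm = x_1^2x_2. S = x_1x_2^2 + x_2^3 + x_2^2 + x_2.
  reduce S modulo (h_1, h_2, k_3, k_4):
  remainder x_2^3 + x_1x_2 + x_2^2 + x_1 ≠ 0; add k_5 = x_2^3 + x_1x_2 + x_2^2 + x_1 to the basis.

The other S-polynomials (S(h_2,k_3), S(h_2,k_4), S(k_3,k_4), S(h_1,k_5), S(h_2,k_5), S(k_3,k_5), S(k_4,k_5)) all reduce to 0 modulo the current basis, so we have a Gröbner basis.
Inter-reduce: drop elements whose leading term is divisible by another's, tail-reduce, and make monic.
Reduced Gröbner basis: {x_1x_2^2 + x_1x_2 + x_1 + x_2, x_2^3 + x_1x_2 + x_2^2 + x_1, x_1^2 + x_1x_2 + x_2^2 + x_2}.

Same reduced basis, so the two generating sets span the same ideal.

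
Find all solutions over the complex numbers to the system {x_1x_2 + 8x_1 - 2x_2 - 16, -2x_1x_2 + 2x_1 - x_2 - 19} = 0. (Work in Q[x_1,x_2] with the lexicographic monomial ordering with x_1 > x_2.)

{(11/18, -8), (2, -3)}

Compute a lex Gröbner basis by Buchberger's algorithm.
f_1 = x_1x_2 + 8x_1 - 2x_2 - 16, LT = x_1x_2.
f_2 = -2x_1x_2 + 2x_1 - x_2 - 19, LT = x_1x_2.

S(f_1,f_2): lcm = x_1x_2. S = 9x_1 - 5/2x_2 - 51/2.
  leading term x_1: no divisor's leading term divides it; move 9x_1 to the remainder.
  leading term x_2: no divisor's leading term divides it; move -5/2x_2 to the remainder.
  leading term 1: no divisor's leading term divides it; move -51/2 to the remainder.
  remainder 9x_1 - 5/2x_2 - 51/2 ≠ 0; add h_3 = 9x_1 - 5/2x_2 - 51/2 to the basis.

S(f_1,h_3): lcm = x_1x_2. S = 8x_1 + 5/18x_2^2 + 5/6x_2 - 16.
  leading term x_1: subtract (8/9)·h_3 from 8x_1 + 5/18x_2^2 + 5/6x_2 - 16 → 5/18x_2^2 + 55/18x_2 + 20/3
  leading term x_2^2: no divisor's leading term divides it; move 5/18x_2^2 to the remainder.
  leading term x_2: no divisor's leading term divides it; move 55/18x_2 to the remainder.
  leading term 1: no divisor's leading term divides it; move 20/3 to the remainder.
  remainder 5/18x_2^2 + 55/18x_2 + 20/3 ≠ 0; add h_4 = 5/18x_2^2 + 55/18x_2 + 20/3 to the basis.

The other S-polynomials (S(f_2,h_3), S(f_1,h_4), S(f_2,h_4), S(h_3,h_4)) all reduce to 0 modulo the current basis, so we have a Gröbner basis.
Inter-reduce: drop elements whose leading term is divisible by another's, tail-reduce, and make monic.
Reduced Gröbner basis: {x_1 - 5/18x_2 - 17/6, x_2^2 + 11x_2 + 24}.

From the last basis element, x_2^2 + 11x_2 + 24 = 0, so x_2 takes values in {-8, -3}. Each choice, substituted upward through the basis, yields the corresponding point(s) of the solution set.
  x_2 = -8: the earlier basis element becomes x_1 - 11/18 = 0, giving x_1 = 11/18 — point (11/18, -8).
  x_2 = -3: the earlier basis element becomes x_1 - 2 = 0, giving x_1 = 2 — point (2, -3).
Each listed point satisfies every original equation (direct substitution).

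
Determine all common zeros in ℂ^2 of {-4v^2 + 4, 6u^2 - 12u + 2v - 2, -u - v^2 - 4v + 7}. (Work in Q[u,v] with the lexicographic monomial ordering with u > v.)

{(2, 1)}

Compute a lex Gröbner basis by Buchberger's algorithm.
f_1 = -4v^2 + 4, LT = v^2.
f_2 = 6u^2 - 12u + 2v - 2, LT = u^2.
f_3 = -u - v^2 - 4v + 7, LT = u.

S(f_1,f_2): leading monomials are coprime, so the S-polynomial reduces to 0 (Buchberger's first criterion).
S(f_1,f_3): leading monomials are coprime, so the S-polynomial reduces to 0 (Buchberger's first criterion).
S(f_2,f_3): lcm = u^2. S = -uv^2 - 4uv + 5u + 1/3v - 1/3.
  leading term uv^2: subtract (1/4u)·f_1 from -uv^2 - 4uv + 5u + 1/3v - 1/3 → -4uv + 4u + 1/3v - 1/3
  leading term uv: subtract (4v)·f_3 from -4uv + 4u + 1/3v - 1/3 → 4u + 4v^3 + 16v^2 - 83/3v - 1/3
  leading term u: subtract (-4)·f_3 from 4u + 4v^3 + 16v^2 - 83/3v - 1/3 → 4v^3 + 12v^2 - 131/3v + 83/3
  leading term v^3: subtract (-v)·f_1 from 4v^3 + 12v^2 - 131/3v + 83/3 → 12v^2 - 119/3v + 83/3
  leading term v^2: subtract (-3)·f_1 from 12v^2 - 119/3v + 83/3 → -119/3v + 119/3
  leading term v: no divisor's leading term divides it; move -119/3v to the remainder.
  leading term 1: no divisor's leading term divides it; move 119/3 to the remainder.
  remainder -119/3v + 119/3 ≠ 0; add h_4 = -119/3v + 119/3 to the basis.

S(f_1,h_4): lcm = v^2. S = v - 1.
  leading term v: subtract (-3/119)·h_4 from v - 1 → 0
  remainder 0.

S(f_2,h_4): leading monomials are coprime, so the S-polynomial reduces to 0 (Buchberger's first criterion).
S(f_3,h_4): leading monomials are coprime, so the S-polynomial reduces to 0 (Buchberger's first criterion).
Every S-polynomial of the final basis reduces to 0, so we have a Gröbner basis.
Inter-reduce: drop elements whose leading term is divisible by another's, tail-reduce, and make monic.
Reduced Gröbner basis: {u - 2, v - 1}.

Elimination: the polynomial v - 1 lies in the elimination ideal for v, so v ∈ {1}. For each such v, the remaining basis elements (now univariate) give the rest of the solution.
  v = 1: the earlier basis element becomes u - 2 = 0, giving u = 2 — point (2, 1).
Substituting each solution back into the original system confirms all equations vanish.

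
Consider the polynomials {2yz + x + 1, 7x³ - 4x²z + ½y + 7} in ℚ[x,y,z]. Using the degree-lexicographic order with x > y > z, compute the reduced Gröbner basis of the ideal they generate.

f_1 = 2yz + x + 1, LT = yz.
f_2 = 7x³ - 4x²z + ½y + 7, LT = x³.

S(f_1,f_2): leading monomials are coprime, so the S-polynomial reduces to 0 (Buchberger's first criterion).
Every S-polynomial of the final basis reduces to 0, so we have a Gröbner basis.

G = {x³ - 4/7x²z + 1/14y + 1, yz + ½x + ½}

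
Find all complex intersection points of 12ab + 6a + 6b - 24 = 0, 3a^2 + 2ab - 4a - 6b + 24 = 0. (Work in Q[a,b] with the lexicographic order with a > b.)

{(0, 4), (7/12 + sqrt(1343)*I/12, -15/56 - sqrt(1343)*I/56), (7/12 - sqrt(1343)*I/12, -15/56 + sqrt(1343)*I/56)}

Compute a lex Gröbner basis by Buchberger's algorithm.
f_1 = 12ab + 6a + 6b - 24, LT = ab.
f_2 = 3a^2 + 2ab - 4a - 6b + 24, LT = a^2.

S(f_1,f_2): lcm = a^2b. S = 1/2a^2 - 2/3ab^2 + 11/6ab - 2a + 2b^2 - 8b.
  leading term a^2: subtract (1/6)·f_2 from 1/2a^2 - 2/3ab^2 + 11/6ab - 2a + 2b^2 - 8b → -2/3ab^2 + 3/2ab - 4/3a + 2b^2 - 7b - 4
  leading term ab^2: subtract (-1/18b)·f_1 from -2/3ab^2 + 3/2ab - 4/3a + 2b^2 - 7b - 4 → 11/6ab - 4/3a + 7/3b^2 - 25/3b - 4
  leading term ab: subtract (11/72)·f_1 from 11/6ab - 4/3a + 7/3b^2 - 25/3b - 4 → -9/4a + 7/3b^2 - 37/4b - 1/3
  leading term a: no divisor's leading term divides it; move -9/4a to the remainder.
  leading term b^2: no divisor's leading term divides it; move 7/3b^2 to the remainder.
  leading term b: no divisor's leading term divides it; move -37/4b to the remainder.
  leading term 1: no divisor's leading term divides it; move -1/3 to the remainder.
  remainder -9/4a + 7/3b^2 - 37/4b - 1/3 ≠ 0; add h_3 = -9/4a + 7/3b^2 - 37/4b - 1/3 to the basis.

S(f_1,h_3): lcm = ab. S = 1/2a + 28/27b^3 - 37/9b^2 + 19/54b - 2.
  leading term a: subtract (-2/9)·h_3 from 1/2a + 28/27b^3 - 37/9b^2 + 19/54b - 2 → 28/27b^3 - 97/27b^2 - 46/27b - 56/27
  leading term b^3: no divisor's leading term divides it; move 28/27b^3 to the remainder.
  leading term b^2: no divisor's leading term divides it; move -97/27b^2 to the remainder.
  leading term b: no divisor's leading term divides it; move -46/27b to the remainder.
  leading term 1: no divisor's leading term divides it; move -56/27 to the remainder.
  remainder 28/27b^3 - 97/27b^2 - 46/27b - 56/27 ≠ 0; add h_4 = 28/27b^3 - 97/27b^2 - 46/27b - 56/27 to the basis.

The other S-polynomials (S(f_2,h_3), S(f_1,h_4), S(f_2,h_4), S(h_3,h_4)) all reduce to 0 modulo the current basis, so we have a Gröbner basis.
Inter-reduce: drop elements whose leading term is divisible by another's, tail-reduce, and make monic.
Reduced Gröbner basis: {a - 28/27b^2 + 37/9b + 4/27, b^3 - 97/28b^2 - 23/14b - 2}.

Since the basis is lex-ordered, b^3 - 97/28b^2 - 23/14b - 2 is univariate in b. Its roots are {4, -15/56 - sqrt(1343)*I/56, -15/56 + sqrt(1343)*I/56}. Back-substituting each root into the other basis elements fixes the other coordinates.
  b = 4: the earlier basis element becomes a = 0, giving a = 0 — point (0, 4).
  b = -15/56 - sqrt(1343)*I/56: the earlier basis element becomes a - 7/12 - sqrt(1343)*I/12 = 0, giving a = 7/12 + sqrt(1343)*I/12 — point (7/12 + sqrt(1343)*I/12, -15/56 - sqrt(1343)*I/56).
  b = -15/56 + sqrt(1343)*I/56: the earlier basis element becomes a - 7/12 + sqrt(1343)*I/12 = 0, giving a = 7/12 - sqrt(1343)*I/12 — point (7/12 - sqrt(1343)*I/12, -15/56 + sqrt(1343)*I/56).
Check: every point annihilates each of the original generators.
This is the nonlinear analogue of row-reducing a linear system.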